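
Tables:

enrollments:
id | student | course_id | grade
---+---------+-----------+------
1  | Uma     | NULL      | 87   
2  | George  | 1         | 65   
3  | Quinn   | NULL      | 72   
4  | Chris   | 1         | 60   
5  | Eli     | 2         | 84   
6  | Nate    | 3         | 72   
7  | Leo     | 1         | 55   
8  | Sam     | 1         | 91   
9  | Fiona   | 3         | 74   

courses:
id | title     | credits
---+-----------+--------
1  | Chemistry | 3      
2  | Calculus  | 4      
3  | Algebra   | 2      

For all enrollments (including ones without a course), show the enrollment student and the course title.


LEFT JOIN keeps every row from enrollments (the left table); where course_id has no match in courses, the course columns become NULL. Walk through each enrollment:
  - enrollment 1 (Uma): course_id=NULL, no match -> kept with NULL
  - enrollment 2 (George): course_id=1 -> matches Chemistry
  - enrollment 3 (Quinn): course_id=NULL, no match -> kept with NULL
  - enrollment 4 (Chris): course_id=1 -> matches Chemistry
  - enrollment 5 (Eli): course_id=2 -> matches Calculus
  - enrollment 6 (Nate): course_id=3 -> matches Algebra
  - enrollment 7 (Leo): course_id=1 -> matches Chemistry
  - enrollment 8 (Sam): course_id=1 -> matches Chemistry
  - enrollment 9 (Fiona): course_id=3 -> matches Algebra
All 9 rows appear; 2 have NULL course.

SQL:
SELECT a.student, b.title AS course
FROM enrollments a
LEFT JOIN courses b ON a.course_id = b.id

Result:
student | course   
--------+----------
Uma     | NULL     
George  | Chemistry
Quinn   | NULL     
Chris   | Chemistry
Eli     | Calculus 
Nate    | Algebra  
Leo     | Chemistry
Sam     | Chemistry
Fiona   | Algebra  


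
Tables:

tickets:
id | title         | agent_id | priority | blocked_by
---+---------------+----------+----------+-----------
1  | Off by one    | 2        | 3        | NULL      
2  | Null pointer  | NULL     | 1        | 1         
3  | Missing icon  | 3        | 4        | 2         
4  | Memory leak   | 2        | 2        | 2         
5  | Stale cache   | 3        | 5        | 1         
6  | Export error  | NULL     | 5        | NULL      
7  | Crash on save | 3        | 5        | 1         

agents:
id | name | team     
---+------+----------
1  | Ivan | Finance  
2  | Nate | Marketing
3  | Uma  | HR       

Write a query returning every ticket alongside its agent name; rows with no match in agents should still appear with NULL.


LEFT JOIN keeps every row from tickets (the left table); where agent_id has no match in agents, the agent columns become NULL. Walk through each ticket:
  - ticket 1 (Off by one): agent_id=2 -> matches Nate
  - ticket 2 (Null pointer): agent_id=NULL, no match -> kept with NULL
  - ticket 3 (Missing icon): agent_id=3 -> matches Uma
  - ticket 4 (Memory leak): agent_id=2 -> matches Nate
  - ticket 5 (Stale cache): agent_id=3 -> matches Uma
  - ticket 6 (Export error): agent_id=NULL, no match -> kept with NULL
  - ticket 7 (Crash on save): agent_id=3 -> matches Uma
All 7 rows appear; 2 have NULL agent.

SQL:
SELECT a.title, b.name AS agent
FROM tickets a
LEFT JOIN agents b ON a.agent_id = b.id

Result:
title         | agent
--------------+------
Off by one    | Nate 
Null pointer  | NULL 
Missing icon  | Uma  
Memory leak   | Nate 
Stale cache   | Uma  
Export error  | NULL 
Crash on save | Uma  


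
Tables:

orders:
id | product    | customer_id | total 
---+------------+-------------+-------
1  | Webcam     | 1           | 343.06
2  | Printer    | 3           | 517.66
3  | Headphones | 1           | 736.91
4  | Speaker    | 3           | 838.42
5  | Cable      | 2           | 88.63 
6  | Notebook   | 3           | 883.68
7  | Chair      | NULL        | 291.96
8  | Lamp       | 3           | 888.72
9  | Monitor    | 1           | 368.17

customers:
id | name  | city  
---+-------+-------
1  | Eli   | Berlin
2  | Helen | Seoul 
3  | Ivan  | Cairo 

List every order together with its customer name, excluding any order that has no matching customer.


INNER JOIN keeps only orders rows whose customer_id matches an id in customers. Walk through each order:
  - order 1 (Webcam): customer_id=1 -> matches Eli
  - order 2 (Printer): customer_id=3 -> matches Ivan
  - order 3 (Headphones): customer_id=1 -> matches Eli
  - order 4 (Speaker): customer_id=3 -> matches Ivan
  - order 5 (Cable): customer_id=2 -> matches Helen
  - order 6 (Notebook): customer_id=3 -> matches Ivan
  - order 7 (Chair): customer_id=NULL, no match -> dropped
  - order 8 (Lamp): customer_id=3 -> matches Ivan
  - order 9 (Monitor): customer_id=1 -> matches Eli
So 1 of 9 rows is dropped.

SQL:
SELECT a.product, b.name AS customer
FROM orders a
INNER JOIN customers b ON a.customer_id = b.id

Result:
product    | customer
-----------+---------
Webcam     | Eli     
Printer    | Ivan    
Headphones | Eli     
Speaker    | Ivan    
Cable      | Helen   
Notebook   | Ivan    
Lamp       | Ivan    
Monitor    | Eli     


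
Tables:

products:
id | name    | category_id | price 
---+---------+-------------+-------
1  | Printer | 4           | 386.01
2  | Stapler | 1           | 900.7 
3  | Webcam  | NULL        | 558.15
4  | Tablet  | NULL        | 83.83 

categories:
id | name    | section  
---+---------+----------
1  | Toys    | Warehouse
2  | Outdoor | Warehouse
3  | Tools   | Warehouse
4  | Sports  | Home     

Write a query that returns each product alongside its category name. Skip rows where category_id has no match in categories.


INNER JOIN keeps only products rows whose category_id matches an id in categories. Walk through each product:
  - product 1 (Printer): category_id=4 -> matches Sports
  - product 2 (Stapler): category_id=1 -> matches Toys
  - product 3 (Webcam): category_id=NULL, no match -> dropped
  - product 4 (Tablet): category_id=NULL, no match -> dropped
So 2 of 4 rows are dropped.

SQL:
SELECT a.name, b.name AS category
FROM products a
INNER JOIN categories b ON a.category_id = b.id

Result:
name    | category
--------+---------
Printer | Sports  
Stapler | Toys    


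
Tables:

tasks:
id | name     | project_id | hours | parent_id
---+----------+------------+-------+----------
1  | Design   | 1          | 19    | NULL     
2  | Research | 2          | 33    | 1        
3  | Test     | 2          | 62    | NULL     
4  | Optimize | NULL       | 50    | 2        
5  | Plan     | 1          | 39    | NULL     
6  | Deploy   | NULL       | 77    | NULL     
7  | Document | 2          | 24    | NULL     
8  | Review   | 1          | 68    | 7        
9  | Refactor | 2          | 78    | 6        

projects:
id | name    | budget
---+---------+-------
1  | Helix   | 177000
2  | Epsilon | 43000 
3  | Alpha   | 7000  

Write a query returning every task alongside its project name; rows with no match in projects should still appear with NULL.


LEFT JOIN keeps every row from tasks (the left table); where project_id has no match in projects, the project columns become NULL. Walk through each task:
  - task 1 (Design): project_id=1 -> matches Helix
  - task 2 (Research): project_id=2 -> matches Epsilon
  - task 3 (Test): project_id=2 -> matches Epsilon
  - task 4 (Optimize): project_id=NULL, no match -> kept with NULL
  - task 5 (Plan): project_id=1 -> matches Helix
  - task 6 (Deploy): project_id=NULL, no match -> kept with NULL
  - task 7 (Document): project_id=2 -> matches Epsilon
  - task 8 (Review): project_id=1 -> matches Helix
  - task 9 (Refactor): project_id=2 -> matches Epsilon
All 9 rows appear; 2 have NULL project.

SQL:
SELECT a.name, b.name AS project
FROM tasks a
LEFT JOIN projects b ON a.project_id = b.id

Result:
name     | project
---------+--------
Design   | Helix  
Research | Epsilon
Test     | Epsilon
Optimize | NULL   
Plan     | Helix  
Deploy   | NULL   
Document | Epsilon
Review   | Helix  
Refactor | Epsilon


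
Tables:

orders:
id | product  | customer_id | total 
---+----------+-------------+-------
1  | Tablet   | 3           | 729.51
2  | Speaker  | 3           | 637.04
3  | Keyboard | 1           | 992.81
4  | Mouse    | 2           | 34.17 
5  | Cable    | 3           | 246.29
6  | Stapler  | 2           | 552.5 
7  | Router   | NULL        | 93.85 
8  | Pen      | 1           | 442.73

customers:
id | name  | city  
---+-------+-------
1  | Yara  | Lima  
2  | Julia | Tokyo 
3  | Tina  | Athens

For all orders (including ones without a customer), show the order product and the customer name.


LEFT JOIN keeps every row from orders (the left table); where customer_id has no match in customers, the customer columns become NULL. Walk through each order:
  - order 1 (Tablet): customer_id=3 -> matches Tina
  - order 2 (Speaker): customer_id=3 -> matches Tina
  - order 3 (Keyboard): customer_id=1 -> matches Yara
  - order 4 (Mouse): customer_id=2 -> matches Julia
  - order 5 (Cable): customer_id=3 -> matches Tina
  - order 6 (Stapler): customer_id=2 -> matches Julia
  - order 7 (Router): customer_id=NULL, no match -> kept with NULL
  - order 8 (Pen): customer_id=1 -> matches Yara
All 8 rows appear; 1 has NULL customer.

SQL:
SELECT a.product, b.name AS customer
FROM orders a
LEFT JOIN customers b ON a.customer_id = b.id

Result:
product  | customer
---------+---------
Tablet   | Tina    
Speaker  | Tina    
Keyboard | Yara    
Mouse    | Julia   
Cable    | Tina    
Stapler  | Julia   
Router   | NULL    
Pen      | Yara    


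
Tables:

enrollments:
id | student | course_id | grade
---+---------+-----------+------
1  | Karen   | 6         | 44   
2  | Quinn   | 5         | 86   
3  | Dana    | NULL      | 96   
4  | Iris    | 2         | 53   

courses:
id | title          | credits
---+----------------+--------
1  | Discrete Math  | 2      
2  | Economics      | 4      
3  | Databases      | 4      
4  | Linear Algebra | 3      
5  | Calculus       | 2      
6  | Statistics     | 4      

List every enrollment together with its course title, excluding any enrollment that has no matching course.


INNER JOIN keeps only enrollments rows whose course_id matches an id in courses. Walk through each enrollment:
  - enrollment 1 (Karen): course_id=6 -> matches Statistics
  - enrollment 2 (Quinn): course_id=5 -> matches Calculus
  - enrollment 3 (Dana): course_id=NULL, no match -> dropped
  - enrollment 4 (Iris): course_id=2 -> matches Economics
So 1 of 4 rows is dropped.

SQL:
SELECT a.student, b.title AS course
FROM enrollments a
INNER JOIN courses b ON a.course_id = b.id

Result:
student | course    
--------+-----------
Karen   | Statistics
Quinn   | Calculus  
Iris    | Economics 


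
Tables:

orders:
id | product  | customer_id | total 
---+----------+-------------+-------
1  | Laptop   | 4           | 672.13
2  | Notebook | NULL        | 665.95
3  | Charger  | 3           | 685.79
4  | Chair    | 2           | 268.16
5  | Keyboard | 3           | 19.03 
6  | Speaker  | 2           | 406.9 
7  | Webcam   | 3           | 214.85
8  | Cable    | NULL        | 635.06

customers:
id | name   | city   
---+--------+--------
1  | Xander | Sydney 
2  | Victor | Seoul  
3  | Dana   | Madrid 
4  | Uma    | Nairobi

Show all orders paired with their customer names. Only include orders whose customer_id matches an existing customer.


INNER JOIN keeps only orders rows whose customer_id matches an id in customers. Walk through each order:
  - order 1 (Laptop): customer_id=4 -> matches Uma
  - order 2 (Notebook): customer_id=NULL, no match -> dropped
  - order 3 (Charger): customer_id=3 -> matches Dana
  - order 4 (Chair): customer_id=2 -> matches Victor
  - order 5 (Keyboard): customer_id=3 -> matches Dana
  - order 6 (Speaker): customer_id=2 -> matches Victor
  - order 7 (Webcam): customer_id=3 -> matches Dana
  - order 8 (Cable): customer_id=NULL, no match -> dropped
So 2 of 8 rows are dropped.

SQL:
SELECT a.product, b.name AS customer
FROM orders a
INNER JOIN customers b ON a.customer_id = b.id

Result:
product  | customer
---------+---------
Laptop   | Uma     
Charger  | Dana    
Chair    | Victor  
Keyboard | Dana    
Speaker  | Victor  
Webcam   | Dana    


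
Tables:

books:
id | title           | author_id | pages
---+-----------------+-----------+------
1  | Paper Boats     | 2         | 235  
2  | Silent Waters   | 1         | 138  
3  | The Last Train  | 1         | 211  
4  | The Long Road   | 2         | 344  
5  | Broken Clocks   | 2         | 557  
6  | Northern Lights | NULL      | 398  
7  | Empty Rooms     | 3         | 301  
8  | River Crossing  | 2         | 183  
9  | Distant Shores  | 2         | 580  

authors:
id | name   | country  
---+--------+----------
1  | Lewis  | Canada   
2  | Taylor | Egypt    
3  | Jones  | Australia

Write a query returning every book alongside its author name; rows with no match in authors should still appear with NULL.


LEFT JOIN keeps every row from books (the left table); where author_id has no match in authors, the author columns become NULL. Walk through each book:
  - book 1 (Paper Boats): author_id=2 -> matches Taylor
  - book 2 (Silent Waters): author_id=1 -> matches Lewis
  - book 3 (The Last Train): author_id=1 -> matches Lewis
  - book 4 (The Long Road): author_id=2 -> matches Taylor
  - book 5 (Broken Clocks): author_id=2 -> matches Taylor
  - book 6 (Northern Lights): author_id=NULL, no match -> kept with NULL
  - book 7 (Empty Rooms): author_id=3 -> matches Jones
  - book 8 (River Crossing): author_id=2 -> matches Taylor
  - book 9 (Distant Shores): author_id=2 -> matches Taylor
All 9 rows appear; 1 has NULL author.

SQL:
SELECT a.title, b.name AS author
FROM books a
LEFT JOIN authors b ON a.author_id = b.id

Result:
title           | author
----------------+-------
Paper Boats     | Taylor
Silent Waters   | Lewis 
The Last Train  | Lewis 
The Long Road   | Taylor
Broken Clocks   | Taylor
Northern Lights | NULL  
Empty Rooms     | Jones 
River Crossing  | Taylor
Distant Shores  | Taylor


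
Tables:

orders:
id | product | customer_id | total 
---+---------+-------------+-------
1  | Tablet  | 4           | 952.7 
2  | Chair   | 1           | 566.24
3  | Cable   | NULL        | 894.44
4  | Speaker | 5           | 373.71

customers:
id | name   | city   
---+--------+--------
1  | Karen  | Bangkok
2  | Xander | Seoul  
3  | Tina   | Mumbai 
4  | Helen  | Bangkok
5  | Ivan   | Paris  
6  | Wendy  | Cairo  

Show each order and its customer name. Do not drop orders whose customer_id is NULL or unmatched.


LEFT JOIN keeps every row from orders (the left table); where customer_id has no match in customers, the customer columns become NULL. Walk through each order:
  - order 1 (Tablet): customer_id=4 -> matches Helen
  - order 2 (Chair): customer_id=1 -> matches Karen
  - order 3 (Cable): customer_id=NULL, no match -> kept with NULL
  - order 4 (Speaker): customer_id=5 -> matches Ivan
All 4 rows appear; 1 has NULL customer.

SQL:
SELECT a.product, b.name AS customer
FROM orders a
LEFT JOIN customers b ON a.customer_id = b.id

Result:
product | customer
--------+---------
Tablet  | Helen   
Chair   | Karen   
Cable   | NULL    
Speaker | Ivan    


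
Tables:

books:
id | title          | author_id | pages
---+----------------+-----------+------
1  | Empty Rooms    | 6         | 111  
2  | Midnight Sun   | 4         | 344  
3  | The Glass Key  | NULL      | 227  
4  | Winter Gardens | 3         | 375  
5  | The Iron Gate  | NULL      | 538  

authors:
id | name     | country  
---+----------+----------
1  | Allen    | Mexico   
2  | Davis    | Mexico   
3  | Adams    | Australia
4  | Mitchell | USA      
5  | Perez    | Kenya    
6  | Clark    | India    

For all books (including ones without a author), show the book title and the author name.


LEFT JOIN keeps every row from books (the left table); where author_id has no match in authors, the author columns become NULL. Walk through each book:
  - book 1 (Empty Rooms): author_id=6 -> matches Clark
  - book 2 (Midnight Sun): author_id=4 -> matches Mitchell
  - book 3 (The Glass Key): author_id=NULL, no match -> kept with NULL
  - book 4 (Winter Gardens): author_id=3 -> matches Adams
  - book 5 (The Iron Gate): author_id=NULL, no match -> kept with NULL
All 5 rows appear; 2 have NULL author.

SQL:
SELECT a.title, b.name AS author
FROM books a
LEFT JOIN authors b ON a.author_id = b.id

Result:
title          | author  
---------------+---------
Empty Rooms    | Clark   
Midnight Sun   | Mitchell
The Glass Key  | NULL    
Winter Gardens | Adams   
The Iron Gate  | NULL    


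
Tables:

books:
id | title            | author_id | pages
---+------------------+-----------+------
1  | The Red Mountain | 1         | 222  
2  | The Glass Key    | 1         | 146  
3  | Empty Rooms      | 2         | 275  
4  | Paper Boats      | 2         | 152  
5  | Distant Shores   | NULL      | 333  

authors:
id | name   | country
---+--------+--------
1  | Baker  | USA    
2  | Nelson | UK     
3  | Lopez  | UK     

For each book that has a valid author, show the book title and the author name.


INNER JOIN keeps only books rows whose author_id matches an id in authors. Walk through each book:
  - book 1 (The Red Mountain): author_id=1 -> matches Baker
  - book 2 (The Glass Key): author_id=1 -> matches Baker
  - book 3 (Empty Rooms): author_id=2 -> matches Nelson
  - book 4 (Paper Boats): author_id=2 -> matches Nelson
  - book 5 (Distant Shores): author_id=NULL, no match -> dropped
So 1 of 5 rows is dropped.

SQL:
SELECT a.title, b.name AS author
FROM books a
INNER JOIN authors b ON a.author_id = b.id

Result:
title            | author
-----------------+-------
The Red Mountain | Baker 
The Glass Key    | Baker 
Empty Rooms      | Nelson
Paper Boats      | Nelson


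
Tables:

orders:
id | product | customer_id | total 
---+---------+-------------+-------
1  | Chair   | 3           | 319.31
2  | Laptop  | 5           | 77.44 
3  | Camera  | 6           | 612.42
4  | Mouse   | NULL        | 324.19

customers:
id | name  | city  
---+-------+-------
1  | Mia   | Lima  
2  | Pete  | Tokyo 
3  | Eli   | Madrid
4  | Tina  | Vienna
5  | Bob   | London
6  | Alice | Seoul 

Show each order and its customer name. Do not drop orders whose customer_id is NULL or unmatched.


LEFT JOIN keeps every row from orders (the left table); where customer_id has no match in customers, the customer columns become NULL. Walk through each order:
  - order 1 (Chair): customer_id=3 -> matches Eli
  - order 2 (Laptop): customer_id=5 -> matches Bob
  - order 3 (Camera): customer_id=6 -> matches Alice
  - order 4 (Mouse): customer_id=NULL, no match -> kept with NULL
All 4 rows appear; 1 has NULL customer.

SQL:
SELECT a.product, b.name AS customer
FROM orders a
LEFT JOIN customers b ON a.customer_id = b.id

Result:
product | customer
--------+---------
Chair   | Eli     
Laptop  | Bob     
Camera  | Alice   
Mouse   | NULL    


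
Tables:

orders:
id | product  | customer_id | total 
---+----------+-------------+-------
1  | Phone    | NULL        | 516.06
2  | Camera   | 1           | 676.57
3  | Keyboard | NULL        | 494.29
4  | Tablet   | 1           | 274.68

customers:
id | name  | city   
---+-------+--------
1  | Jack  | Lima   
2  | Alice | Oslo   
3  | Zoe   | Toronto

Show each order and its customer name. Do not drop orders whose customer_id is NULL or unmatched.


LEFT JOIN keeps every row from orders (the left table); where customer_id has no match in customers, the customer columns become NULL. Walk through each order:
  - order 1 (Phone): customer_id=NULL, no match -> kept with NULL
  - order 2 (Camera): customer_id=1 -> matches Jack
  - order 3 (Keyboard): customer_id=NULL, no match -> kept with NULL
  - order 4 (Tablet): customer_id=1 -> matches Jack
All 4 rows appear; 2 have NULL customer.

SQL:
SELECT a.product, b.name AS customer
FROM orders a
LEFT JOIN customers b ON a.customer_id = b.id

Result:
product  | customer
---------+---------
Phone    | NULL    
Camera   | Jack    
Keyboard | NULL    
Tablet   | Jack    


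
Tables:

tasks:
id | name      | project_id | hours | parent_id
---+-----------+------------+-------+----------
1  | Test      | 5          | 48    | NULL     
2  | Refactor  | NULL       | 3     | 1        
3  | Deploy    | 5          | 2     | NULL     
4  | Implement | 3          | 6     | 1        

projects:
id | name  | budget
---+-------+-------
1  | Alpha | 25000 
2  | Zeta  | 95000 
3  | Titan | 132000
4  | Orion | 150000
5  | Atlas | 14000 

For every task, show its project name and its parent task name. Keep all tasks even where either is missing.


Two LEFT JOINs from the same base table tasks: one to projects via project_id, one to tasks itself via parent_id. Both are LEFT so every task is preserved.
Match against projects:
  - task 1 (Test): project_id=5 -> matches Atlas
  - task 2 (Refactor): project_id=NULL, no match -> kept with NULL
  - task 3 (Deploy): project_id=5 -> matches Atlas
  - task 4 (Implement): project_id=3 -> matches Titan
Match against tasks (self):
  - task 1 (Test): parent_id=NULL -> NULL
  - task 2 (Refactor): parent_id=1 -> Test
  - task 3 (Deploy): parent_id=NULL -> NULL
  - task 4 (Implement): parent_id=1 -> Test

SQL:
SELECT a.name, b.name AS project, c.name AS parent
FROM tasks a
LEFT JOIN projects b ON a.project_id = b.id
LEFT JOIN tasks c ON a.parent_id = c.id

Result:
name      | project | parent
----------+---------+-------
Test      | Atlas   | NULL  
Refactor  | NULL    | Test  
Deploy    | Atlas   | NULL  
Implement | Titan   | Test  


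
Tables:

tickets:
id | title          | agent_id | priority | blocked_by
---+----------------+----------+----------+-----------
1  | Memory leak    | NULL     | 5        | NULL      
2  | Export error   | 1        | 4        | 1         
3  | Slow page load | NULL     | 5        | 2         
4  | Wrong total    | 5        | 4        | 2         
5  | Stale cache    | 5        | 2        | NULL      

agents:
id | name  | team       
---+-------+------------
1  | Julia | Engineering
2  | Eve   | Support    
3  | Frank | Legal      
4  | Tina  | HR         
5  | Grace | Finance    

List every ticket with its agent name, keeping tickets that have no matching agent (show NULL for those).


LEFT JOIN keeps every row from tickets (the left table); where agent_id has no match in agents, the agent columns become NULL. Walk through each ticket:
  - ticket 1 (Memory leak): agent_id=NULL, no match -> kept with NULL
  - ticket 2 (Export error): agent_id=1 -> matches Julia
  - ticket 3 (Slow page load): agent_id=NULL, no match -> kept with NULL
  - ticket 4 (Wrong total): agent_id=5 -> matches Grace
  - ticket 5 (Stale cache): agent_id=5 -> matches Grace
All 5 rows appear; 2 have NULL agent.

SQL:
SELECT a.title, b.name AS agent
FROM tickets a
LEFT JOIN agents b ON a.agent_id = b.id

Result:
title          | agent
---------------+------
Memory leak    | NULL 
Export error   | Julia
Slow page load | NULL 
Wrong total    | Grace
Stale cache    | Grace


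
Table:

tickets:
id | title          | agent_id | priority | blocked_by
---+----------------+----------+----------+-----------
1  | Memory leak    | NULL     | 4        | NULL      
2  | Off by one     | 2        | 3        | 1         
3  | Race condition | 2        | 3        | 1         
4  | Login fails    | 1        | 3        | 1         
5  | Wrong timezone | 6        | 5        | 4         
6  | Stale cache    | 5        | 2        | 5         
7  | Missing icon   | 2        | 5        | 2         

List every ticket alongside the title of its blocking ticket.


This is a self-join: tickets is joined to a second copy of itself, matching each row's blocked_by to another row's id. Use LEFT JOIN so rows with blocked_by=NULL are kept.
  - ticket 1 (Memory leak): blocked_by=NULL -> NULL
  - ticket 2 (Off by one): blocked_by=1 -> Memory leak
  - ticket 3 (Race condition): blocked_by=1 -> Memory leak
  - ticket 4 (Login fails): blocked_by=1 -> Memory leak
  - ticket 5 (Wrong timezone): blocked_by=4 -> Login fails
  - ticket 6 (Stale cache): blocked_by=5 -> Wrong timezone
  - ticket 7 (Missing icon): blocked_by=2 -> Off by one

SQL:
SELECT a.title AS item, b.title AS blocked_by
FROM tickets a
LEFT JOIN tickets b ON a.blocked_by = b.id

Result:
item           | blocked_by    
---------------+---------------
Memory leak    | NULL          
Off by one     | Memory leak   
Race condition | Memory leak   
Login fails    | Memory leak   
Wrong timezone | Login fails   
Stale cache    | Wrong timezone
Missing icon   | Off by one    


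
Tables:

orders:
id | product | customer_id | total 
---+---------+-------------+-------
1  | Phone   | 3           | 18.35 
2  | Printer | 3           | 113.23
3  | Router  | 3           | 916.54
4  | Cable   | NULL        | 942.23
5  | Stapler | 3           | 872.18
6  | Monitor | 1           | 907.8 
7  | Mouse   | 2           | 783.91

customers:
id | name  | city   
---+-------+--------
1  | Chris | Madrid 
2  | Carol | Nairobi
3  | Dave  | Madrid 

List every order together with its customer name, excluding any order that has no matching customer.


INNER JOIN keeps only orders rows whose customer_id matches an id in customers. Walk through each order:
  - order 1 (Phone): customer_id=3 -> matches Dave
  - order 2 (Printer): customer_id=3 -> matches Dave
  - order 3 (Router): customer_id=3 -> matches Dave
  - order 4 (Cable): customer_id=NULL, no match -> dropped
  - order 5 (Stapler): customer_id=3 -> matches Dave
  - order 6 (Monitor): customer_id=1 -> matches Chris
  - order 7 (Mouse): customer_id=2 -> matches Carol
So 1 of 7 rows is dropped.

SQL:
SELECT a.product, b.name AS customer
FROM orders a
INNER JOIN customers b ON a.customer_id = b.id

Result:
product | customer
--------+---------
Phone   | Dave    
Printer | Dave    
Router  | Dave    
Stapler | Dave    
Monitor | Chris   
Mouse   | Carol   


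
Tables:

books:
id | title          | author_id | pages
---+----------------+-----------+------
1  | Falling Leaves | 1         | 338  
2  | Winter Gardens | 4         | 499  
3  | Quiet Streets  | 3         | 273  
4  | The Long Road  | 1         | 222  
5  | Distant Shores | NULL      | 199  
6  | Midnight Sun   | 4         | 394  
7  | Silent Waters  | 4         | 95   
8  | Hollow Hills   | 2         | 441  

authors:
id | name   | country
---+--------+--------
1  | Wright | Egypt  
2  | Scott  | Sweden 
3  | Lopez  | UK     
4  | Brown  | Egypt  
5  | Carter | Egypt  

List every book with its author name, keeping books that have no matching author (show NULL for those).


LEFT JOIN keeps every row from books (the left table); where author_id has no match in authors, the author columns become NULL. Walk through each book:
  - book 1 (Falling Leaves): author_id=1 -> matches Wright
  - book 2 (Winter Gardens): author_id=4 -> matches Brown
  - book 3 (Quiet Streets): author_id=3 -> matches Lopez
  - book 4 (The Long Road): author_id=1 -> matches Wright
  - book 5 (Distant Shores): author_id=NULL, no match -> kept with NULL
  - book 6 (Midnight Sun): author_id=4 -> matches Brown
  - book 7 (Silent Waters): author_id=4 -> matches Brown
  - book 8 (Hollow Hills): author_id=2 -> matches Scott
All 8 rows appear; 1 has NULL author.

SQL:
SELECT a.title, b.name AS author
FROM books a
LEFT JOIN authors b ON a.author_id = b.id

Result:
title          | author
---------------+-------
Falling Leaves | Wright
Winter Gardens | Brown 
Quiet Streets  | Lopez 
The Long Road  | Wright
Distant Shores | NULL  
Midnight Sun   | Brown 
Silent Waters  | Brown 
Hollow Hills   | Scott 


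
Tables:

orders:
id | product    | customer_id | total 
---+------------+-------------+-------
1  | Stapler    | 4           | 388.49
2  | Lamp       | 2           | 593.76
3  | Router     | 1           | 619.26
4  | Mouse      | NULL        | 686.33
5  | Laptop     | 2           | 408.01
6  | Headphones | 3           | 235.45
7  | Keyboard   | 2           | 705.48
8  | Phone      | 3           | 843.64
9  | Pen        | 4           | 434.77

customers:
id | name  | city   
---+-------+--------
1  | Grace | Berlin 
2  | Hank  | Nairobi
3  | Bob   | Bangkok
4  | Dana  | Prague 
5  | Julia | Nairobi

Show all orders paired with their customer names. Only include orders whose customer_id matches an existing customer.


INNER JOIN keeps only orders rows whose customer_id matches an id in customers. Walk through each order:
  - order 1 (Stapler): customer_id=4 -> matches Dana
  - order 2 (Lamp): customer_id=2 -> matches Hank
  - order 3 (Router): customer_id=1 -> matches Grace
  - order 4 (Mouse): customer_id=NULL, no match -> dropped
  - order 5 (Laptop): customer_id=2 -> matches Hank
  - order 6 (Headphones): customer_id=3 -> matches Bob
  - order 7 (Keyboard): customer_id=2 -> matches Hank
  - order 8 (Phone): customer_id=3 -> matches Bob
  - order 9 (Pen): customer_id=4 -> matches Dana
So 1 of 9 rows is dropped.

SQL:
SELECT a.product, b.name AS customer
FROM orders a
INNER JOIN customers b ON a.customer_id = b.id

Result:
product    | customer
-----------+---------
Stapler    | Dana    
Lamp       | Hank    
Router     | Grace   
Laptop     | Hank    
Headphones | Bob     
Keyboard   | Hank    
Phone      | Bob     
Pen        | Dana    


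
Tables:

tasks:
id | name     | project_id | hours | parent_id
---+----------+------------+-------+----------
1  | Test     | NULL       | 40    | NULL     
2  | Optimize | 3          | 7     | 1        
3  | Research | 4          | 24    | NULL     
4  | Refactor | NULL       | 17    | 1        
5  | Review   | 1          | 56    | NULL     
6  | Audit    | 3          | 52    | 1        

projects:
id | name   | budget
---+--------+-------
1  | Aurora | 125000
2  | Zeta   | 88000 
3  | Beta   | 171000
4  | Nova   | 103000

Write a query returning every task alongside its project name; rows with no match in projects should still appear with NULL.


LEFT JOIN keeps every row from tasks (the left table); where project_id has no match in projects, the project columns become NULL. Walk through each task:
  - task 1 (Test): project_id=NULL, no match -> kept with NULL
  - task 2 (Optimize): project_id=3 -> matches Beta
  - task 3 (Research): project_id=4 -> matches Nova
  - task 4 (Refactor): project_id=NULL, no match -> kept with NULL
  - task 5 (Review): project_id=1 -> matches Aurora
  - task 6 (Audit): project_id=3 -> matches Beta
All 6 rows appear; 2 have NULL project.

SQL:
SELECT a.name, b.name AS project
FROM tasks a
LEFT JOIN projects b ON a.project_id = b.id

Result:
name     | project
---------+--------
Test     | NULL   
Optimize | Beta   
Research | Nova   
Refactor | NULL   
Review   | Aurora 
Audit    | Beta   


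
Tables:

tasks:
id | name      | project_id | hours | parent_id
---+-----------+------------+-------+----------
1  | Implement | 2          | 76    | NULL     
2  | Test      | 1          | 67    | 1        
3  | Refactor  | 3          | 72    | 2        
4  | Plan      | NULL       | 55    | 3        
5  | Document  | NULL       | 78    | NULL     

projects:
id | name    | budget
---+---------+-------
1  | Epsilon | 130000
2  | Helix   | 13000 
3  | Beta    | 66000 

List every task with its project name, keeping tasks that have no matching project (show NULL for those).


LEFT JOIN keeps every row from tasks (the left table); where project_id has no match in projects, the project columns become NULL. Walk through each task:
  - task 1 (Implement): project_id=2 -> matches Helix
  - task 2 (Test): project_id=1 -> matches Epsilon
  - task 3 (Refactor): project_id=3 -> matches Beta
  - task 4 (Plan): project_id=NULL, no match -> kept with NULL
  - task 5 (Document): project_id=NULL, no match -> kept with NULL
All 5 rows appear; 2 have NULL project.

SQL:
SELECT a.name, b.name AS project
FROM tasks a
LEFT JOIN projects b ON a.project_id = b.id

Result:
name      | project
----------+--------
Implement | Helix  
Test      | Epsilon
Refactor  | Beta   
Plan      | NULL   
Document  | NULL   


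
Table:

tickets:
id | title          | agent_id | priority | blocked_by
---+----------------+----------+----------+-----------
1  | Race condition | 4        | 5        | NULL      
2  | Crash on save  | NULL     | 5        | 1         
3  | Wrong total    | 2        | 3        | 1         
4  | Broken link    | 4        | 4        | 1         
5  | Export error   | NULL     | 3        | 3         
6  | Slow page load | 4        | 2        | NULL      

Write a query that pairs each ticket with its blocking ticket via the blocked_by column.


This is a self-join: tickets is joined to a second copy of itself, matching each row's blocked_by to another row's id. Use LEFT JOIN so rows with blocked_by=NULL are kept.
  - ticket 1 (Race condition): blocked_by=NULL -> NULL
  - ticket 2 (Crash on save): blocked_by=1 -> Race condition
  - ticket 3 (Wrong total): blocked_by=1 -> Race condition
  - ticket 4 (Broken link): blocked_by=1 -> Race condition
  - ticket 5 (Export error): blocked_by=3 -> Wrong total
  - ticket 6 (Slow page load): blocked_by=NULL -> NULL

SQL:
SELECT a.title AS item, b.title AS blocked_by
FROM tickets a
LEFT JOIN tickets b ON a.blocked_by = b.id

Result:
item           | blocked_by    
---------------+---------------
Race condition | NULL          
Crash on save  | Race condition
Wrong total    | Race condition
Broken link    | Race condition
Export error   | Wrong total   
Slow page load | NULL          


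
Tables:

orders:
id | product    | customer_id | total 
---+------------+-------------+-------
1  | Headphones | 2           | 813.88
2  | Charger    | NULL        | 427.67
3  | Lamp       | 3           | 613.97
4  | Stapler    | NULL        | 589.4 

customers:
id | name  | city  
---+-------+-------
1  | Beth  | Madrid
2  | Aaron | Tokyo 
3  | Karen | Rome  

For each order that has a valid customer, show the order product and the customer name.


INNER JOIN keeps only orders rows whose customer_id matches an id in customers. Walk through each order:
  - order 1 (Headphones): customer_id=2 -> matches Aaron
  - order 2 (Charger): customer_id=NULL, no match -> dropped
  - order 3 (Lamp): customer_id=3 -> matches Karen
  - order 4 (Stapler): customer_id=NULL, no match -> dropped
So 2 of 4 rows are dropped.

SQL:
SELECT a.product, b.name AS customer
FROM orders a
INNER JOIN customers b ON a.customer_id = b.id

Result:
product    | customer
-----------+---------
Headphones | Aaron   
Lamp       | Karen   


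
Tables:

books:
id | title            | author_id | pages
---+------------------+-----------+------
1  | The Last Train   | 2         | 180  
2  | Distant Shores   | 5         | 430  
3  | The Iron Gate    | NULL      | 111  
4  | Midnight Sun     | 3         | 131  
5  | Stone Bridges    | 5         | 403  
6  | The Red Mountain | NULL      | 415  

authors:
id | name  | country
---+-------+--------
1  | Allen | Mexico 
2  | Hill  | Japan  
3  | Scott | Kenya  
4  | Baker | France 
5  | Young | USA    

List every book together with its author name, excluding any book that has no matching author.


INNER JOIN keeps only books rows whose author_id matches an id in authors. Walk through each book:
  - book 1 (The Last Train): author_id=2 -> matches Hill
  - book 2 (Distant Shores): author_id=5 -> matches Young
  - book 3 (The Iron Gate): author_id=NULL, no match -> dropped
  - book 4 (Midnight Sun): author_id=3 -> matches Scott
  - book 5 (Stone Bridges): author_id=5 -> matches Young
  - book 6 (The Red Mountain): author_id=NULL, no match -> dropped
So 2 of 6 rows are dropped.

SQL:
SELECT a.title, b.name AS author
FROM books a
INNER JOIN authors b ON a.author_id = b.id

Result:
title          | author
---------------+-------
The Last Train | Hill  
Distant Shores | Young 
Midnight Sun   | Scott 
Stone Bridges  | Young 


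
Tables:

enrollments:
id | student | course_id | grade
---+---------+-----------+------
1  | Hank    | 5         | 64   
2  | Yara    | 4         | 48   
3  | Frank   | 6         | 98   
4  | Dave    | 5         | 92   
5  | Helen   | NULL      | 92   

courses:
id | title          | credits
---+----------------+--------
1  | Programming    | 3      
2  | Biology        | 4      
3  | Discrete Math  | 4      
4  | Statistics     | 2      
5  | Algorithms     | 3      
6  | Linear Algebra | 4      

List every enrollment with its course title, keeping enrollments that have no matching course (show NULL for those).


LEFT JOIN keeps every row from enrollments (the left table); where course_id has no match in courses, the course columns become NULL. Walk through each enrollment:
  - enrollment 1 (Hank): course_id=5 -> matches Algorithms
  - enrollment 2 (Yara): course_id=4 -> matches Statistics
  - enrollment 3 (Frank): course_id=6 -> matches Linear Algebra
  - enrollment 4 (Dave): course_id=5 -> matches Algorithms
  - enrollment 5 (Helen): course_id=NULL, no match -> kept with NULL
All 5 rows appear; 1 has NULL course.

SQL:
SELECT a.student, b.title AS course
FROM enrollments a
LEFT JOIN courses b ON a.course_id = b.id

Result:
student | course        
--------+---------------
Hank    | Algorithms    
Yara    | Statistics    
Frank   | Linear Algebra
Dave    | Algorithms    
Helen   | NULL          


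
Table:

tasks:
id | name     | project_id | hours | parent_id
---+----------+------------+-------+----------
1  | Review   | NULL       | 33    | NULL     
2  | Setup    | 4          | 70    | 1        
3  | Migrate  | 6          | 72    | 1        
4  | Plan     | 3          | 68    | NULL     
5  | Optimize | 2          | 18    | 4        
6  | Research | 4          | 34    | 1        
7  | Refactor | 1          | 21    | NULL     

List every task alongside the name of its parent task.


This is a self-join: tasks is joined to a second copy of itself, matching each row's parent_id to another row's id. Use LEFT JOIN so rows with parent_id=NULL are kept.
  - task 1 (Review): parent_id=NULL -> NULL
  - task 2 (Setup): parent_id=1 -> Review
  - task 3 (Migrate): parent_id=1 -> Review
  - task 4 (Plan): parent_id=NULL -> NULL
  - task 5 (Optimize): parent_id=4 -> Plan
  - task 6 (Research): parent_id=1 -> Review
  - task 7 (Refactor): parent_id=NULL -> NULL

SQL:
SELECT a.name AS item, b.name AS parent
FROM tasks a
LEFT JOIN tasks b ON a.parent_id = b.id

Result:
item     | parent
---------+-------
Review   | NULL  
Setup    | Review
Migrate  | Review
Plan     | NULL  
Optimize | Plan  
Research | Review
Refactor | NULL  


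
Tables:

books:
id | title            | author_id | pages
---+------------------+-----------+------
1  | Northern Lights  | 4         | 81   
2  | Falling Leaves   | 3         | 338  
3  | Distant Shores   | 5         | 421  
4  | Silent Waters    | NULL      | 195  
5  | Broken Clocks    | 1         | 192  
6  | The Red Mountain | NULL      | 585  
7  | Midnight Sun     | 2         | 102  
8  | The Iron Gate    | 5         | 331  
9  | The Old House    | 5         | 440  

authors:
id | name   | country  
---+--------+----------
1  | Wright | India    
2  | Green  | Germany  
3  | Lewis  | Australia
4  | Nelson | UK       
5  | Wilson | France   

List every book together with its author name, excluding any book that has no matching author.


INNER JOIN keeps only books rows whose author_id matches an id in authors. Walk through each book:
  - book 1 (Northern Lights): author_id=4 -> matches Nelson
  - book 2 (Falling Leaves): author_id=3 -> matches Lewis
  - book 3 (Distant Shores): author_id=5 -> matches Wilson
  - book 4 (Silent Waters): author_id=NULL, no match -> dropped
  - book 5 (Broken Clocks): author_id=1 -> matches Wright
  - book 6 (The Red Mountain): author_id=NULL, no match -> dropped
  - book 7 (Midnight Sun): author_id=2 -> matches Green
  - book 8 (The Iron Gate): author_id=5 -> matches Wilson
  - book 9 (The Old House): author_id=5 -> matches Wilson
So 2 of 9 rows are dropped.

SQL:
SELECT a.title, b.name AS author
FROM books a
INNER JOIN authors b ON a.author_id = b.id

Result:
title           | author
----------------+-------
Northern Lights | Nelson
Falling Leaves  | Lewis 
Distant Shores  | Wilson
Broken Clocks   | Wright
Midnight Sun    | Green 
The Iron Gate   | Wilson
The Old House   | Wilson


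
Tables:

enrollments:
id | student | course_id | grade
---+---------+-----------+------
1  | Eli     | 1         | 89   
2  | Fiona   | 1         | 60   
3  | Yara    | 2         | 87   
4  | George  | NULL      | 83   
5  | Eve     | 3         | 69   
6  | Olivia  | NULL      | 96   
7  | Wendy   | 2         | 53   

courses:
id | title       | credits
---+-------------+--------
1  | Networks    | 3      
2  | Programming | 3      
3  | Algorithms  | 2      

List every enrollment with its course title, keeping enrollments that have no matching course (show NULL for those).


LEFT JOIN keeps every row from enrollments (the left table); where course_id has no match in courses, the course columns become NULL. Walk through each enrollment:
  - enrollment 1 (Eli): course_id=1 -> matches Networks
  - enrollment 2 (Fiona): course_id=1 -> matches Networks
  - enrollment 3 (Yara): course_id=2 -> matches Programming
  - enrollment 4 (George): course_id=NULL, no match -> kept with NULL
  - enrollment 5 (Eve): course_id=3 -> matches Algorithms
  - enrollment 6 (Olivia): course_id=NULL, no match -> kept with NULL
  - enrollment 7 (Wendy): course_id=2 -> matches Programming
All 7 rows appear; 2 have NULL course.

SQL:
SELECT a.student, b.title AS course
FROM enrollments a
LEFT JOIN courses b ON a.course_id = b.id

Result:
student | course     
--------+------------
Eli     | Networks   
Fiona   | Networks   
Yara    | Programming
George  | NULL       
Eve     | Algorithms 
Olivia  | NULL       
Wendy   | Programming
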